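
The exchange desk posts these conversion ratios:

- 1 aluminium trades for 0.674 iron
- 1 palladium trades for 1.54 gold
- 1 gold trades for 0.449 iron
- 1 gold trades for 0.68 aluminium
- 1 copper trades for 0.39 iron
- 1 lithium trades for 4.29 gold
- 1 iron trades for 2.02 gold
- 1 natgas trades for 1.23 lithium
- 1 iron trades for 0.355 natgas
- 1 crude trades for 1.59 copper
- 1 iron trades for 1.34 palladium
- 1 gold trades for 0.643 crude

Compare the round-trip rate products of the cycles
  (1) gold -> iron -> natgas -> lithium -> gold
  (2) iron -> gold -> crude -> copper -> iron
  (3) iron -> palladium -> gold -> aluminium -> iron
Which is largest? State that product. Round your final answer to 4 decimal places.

(1) 0.449 × 0.355 × 1.23 × 4.29 = 0.84108
(2) 2.02 × 0.643 × 1.59 × 0.39 = 0.80542
(3) 1.34 × 1.54 × 0.68 × 0.674 = 0.94579
Highest is cycle (3) at 0.9458 (≤1, no arbitrage).

0.9458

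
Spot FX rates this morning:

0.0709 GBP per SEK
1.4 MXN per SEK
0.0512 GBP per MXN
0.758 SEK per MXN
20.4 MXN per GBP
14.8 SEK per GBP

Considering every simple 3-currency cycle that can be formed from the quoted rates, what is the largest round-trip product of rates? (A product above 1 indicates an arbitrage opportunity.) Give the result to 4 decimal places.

1.0963

GBP→MXN→SEK→GBP: 20.4 × 0.758 × 0.0709 = 1.09634
GBP→SEK→MXN→GBP: 14.8 × 1.4 × 0.0512 = 1.06086
Maximum is GBP→MXN→SEK→GBP at 1.0963; arbitrage exists.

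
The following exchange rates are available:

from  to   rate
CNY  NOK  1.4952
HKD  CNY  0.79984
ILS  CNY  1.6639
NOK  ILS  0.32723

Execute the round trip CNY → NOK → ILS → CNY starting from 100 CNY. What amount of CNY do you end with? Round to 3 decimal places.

100 CNY × 1.4952 = 149.52 NOK
149.52 NOK × 0.32723 = 48.9274296 ILS
48.9274296 ILS × 1.6639 = 81.41035011144 CNY

81.410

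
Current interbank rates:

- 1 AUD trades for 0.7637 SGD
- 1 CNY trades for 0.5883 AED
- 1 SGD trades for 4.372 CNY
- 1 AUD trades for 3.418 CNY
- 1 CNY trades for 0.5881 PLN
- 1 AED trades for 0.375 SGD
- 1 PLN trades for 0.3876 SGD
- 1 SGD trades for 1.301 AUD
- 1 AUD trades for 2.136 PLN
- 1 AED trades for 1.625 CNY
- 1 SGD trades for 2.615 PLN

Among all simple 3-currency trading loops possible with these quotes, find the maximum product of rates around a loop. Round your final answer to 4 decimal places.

SGD→AUD→PLN→SGD: 1.301 × 2.136 × 0.3876 = 1.07712
CNY→PLN→SGD→CNY: 0.5881 × 0.3876 × 4.372 = 0.99659
CNY→AED→SGD→CNY: 0.5883 × 0.375 × 4.372 = 0.96452
Maximum is SGD→AUD→PLN→SGD at 1.0771; arbitrage exists.

1.0771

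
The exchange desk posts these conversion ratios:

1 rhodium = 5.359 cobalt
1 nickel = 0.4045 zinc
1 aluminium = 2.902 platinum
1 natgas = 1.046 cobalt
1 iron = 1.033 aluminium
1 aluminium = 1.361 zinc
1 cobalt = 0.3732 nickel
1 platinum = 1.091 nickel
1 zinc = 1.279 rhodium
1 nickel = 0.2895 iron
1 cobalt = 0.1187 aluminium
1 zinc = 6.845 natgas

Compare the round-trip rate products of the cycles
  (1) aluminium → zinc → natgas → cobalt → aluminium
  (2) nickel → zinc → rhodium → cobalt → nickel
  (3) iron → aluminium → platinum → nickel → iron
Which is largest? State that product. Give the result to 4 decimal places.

(1) 1.361 × 6.845 × 1.046 × 0.1187 = 1.15668
(2) 0.4045 × 1.279 × 5.359 × 0.3732 = 1.03470
(3) 1.033 × 2.902 × 1.091 × 0.2895 = 0.94683
Highest is cycle (1) at 1.1567 (>1, arbitrage).

1.1567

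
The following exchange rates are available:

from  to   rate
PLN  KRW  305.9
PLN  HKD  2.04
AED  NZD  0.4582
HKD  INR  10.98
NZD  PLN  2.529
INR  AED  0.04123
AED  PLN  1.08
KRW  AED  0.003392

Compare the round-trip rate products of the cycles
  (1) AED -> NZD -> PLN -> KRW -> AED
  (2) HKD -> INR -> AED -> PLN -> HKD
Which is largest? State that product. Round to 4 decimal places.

1.2024

(1) 0.4582 × 2.529 × 305.9 × 0.003392 = 1.20237
(2) 10.98 × 0.04123 × 1.08 × 2.04 = 0.99740
Highest is cycle (1) at 1.2024 (>1, arbitrage).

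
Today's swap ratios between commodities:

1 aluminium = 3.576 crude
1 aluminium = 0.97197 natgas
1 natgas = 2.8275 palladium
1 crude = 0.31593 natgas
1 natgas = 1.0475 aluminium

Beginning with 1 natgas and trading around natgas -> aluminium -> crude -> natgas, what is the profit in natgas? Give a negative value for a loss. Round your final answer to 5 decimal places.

0.18343

1 natgas × 1.0475 = 1.0475 aluminium
1.0475 aluminium × 3.576 = 3.74586 crude
3.74586 crude × 0.31593 = 1.1834295498 natgas
Net change: 1.1834295498 − 1 = 0.1834295498 natgas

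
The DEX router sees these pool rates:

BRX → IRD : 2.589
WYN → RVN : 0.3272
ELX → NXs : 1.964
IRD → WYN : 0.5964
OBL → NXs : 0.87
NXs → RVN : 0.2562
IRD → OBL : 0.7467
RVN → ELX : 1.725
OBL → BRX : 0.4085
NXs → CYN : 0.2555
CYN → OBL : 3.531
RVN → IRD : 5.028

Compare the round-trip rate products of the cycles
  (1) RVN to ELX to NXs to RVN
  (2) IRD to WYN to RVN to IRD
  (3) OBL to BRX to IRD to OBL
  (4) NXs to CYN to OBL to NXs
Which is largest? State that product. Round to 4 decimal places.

(1) 1.725 × 1.964 × 0.2562 = 0.86798
(2) 0.5964 × 0.3272 × 5.028 = 0.98117
(3) 0.4085 × 2.589 × 0.7467 = 0.78971
(4) 0.2555 × 3.531 × 0.87 = 0.78489
Highest is cycle (2) at 0.9812 (≤1, no arbitrage).

0.9812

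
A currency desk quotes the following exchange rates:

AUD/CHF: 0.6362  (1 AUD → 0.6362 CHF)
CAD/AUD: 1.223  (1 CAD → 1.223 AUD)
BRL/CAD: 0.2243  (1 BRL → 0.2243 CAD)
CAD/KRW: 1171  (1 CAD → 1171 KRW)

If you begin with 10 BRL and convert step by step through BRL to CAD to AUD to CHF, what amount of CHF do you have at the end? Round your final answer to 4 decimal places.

10 BRL × 0.2243 = 2.243 CAD
2.243 CAD × 1.223 = 2.743189 AUD
2.743189 AUD × 0.6362 = 1.7452168418 CHF

1.7452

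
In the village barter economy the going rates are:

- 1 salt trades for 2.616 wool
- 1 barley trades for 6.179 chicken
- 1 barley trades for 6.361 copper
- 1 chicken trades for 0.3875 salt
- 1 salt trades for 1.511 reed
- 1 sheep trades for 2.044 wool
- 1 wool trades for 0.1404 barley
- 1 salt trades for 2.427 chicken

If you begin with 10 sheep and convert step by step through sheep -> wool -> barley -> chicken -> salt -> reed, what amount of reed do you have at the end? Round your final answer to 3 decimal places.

10 sheep × 2.044 = 20.44 wool
20.44 wool × 0.1404 = 2.869776 barley
2.869776 barley × 6.179 = 17.732345904 chicken
17.732345904 chicken × 0.3875 = 6.8712840378 salt
6.8712840378 salt × 1.511 = 10.3825101811158 reed

10.383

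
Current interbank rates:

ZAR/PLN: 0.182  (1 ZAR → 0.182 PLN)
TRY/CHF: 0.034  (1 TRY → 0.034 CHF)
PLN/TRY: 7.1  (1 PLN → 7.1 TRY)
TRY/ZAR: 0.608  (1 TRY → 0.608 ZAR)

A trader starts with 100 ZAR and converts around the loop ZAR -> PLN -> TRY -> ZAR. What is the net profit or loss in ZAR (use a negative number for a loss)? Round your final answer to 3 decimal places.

-21.434

100 ZAR × 0.182 = 18.2 PLN
18.2 PLN × 7.1 = 129.22 TRY
129.22 TRY × 0.608 = 78.56576 ZAR
Net change: 78.56576 − 100 = -21.43424 ZAR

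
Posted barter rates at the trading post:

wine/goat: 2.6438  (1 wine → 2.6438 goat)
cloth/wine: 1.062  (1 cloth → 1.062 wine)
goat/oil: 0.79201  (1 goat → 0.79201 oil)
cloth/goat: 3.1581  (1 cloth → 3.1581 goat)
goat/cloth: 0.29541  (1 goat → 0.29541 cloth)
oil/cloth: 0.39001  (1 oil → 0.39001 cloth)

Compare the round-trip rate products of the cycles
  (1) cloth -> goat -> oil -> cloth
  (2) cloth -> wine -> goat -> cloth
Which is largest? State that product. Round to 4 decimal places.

0.9755

(1) 3.1581 × 0.79201 × 0.39001 = 0.97551
(2) 1.062 × 2.6438 × 0.29541 = 0.82943
Highest is cycle (1) at 0.9755 (≤1, no arbitrage).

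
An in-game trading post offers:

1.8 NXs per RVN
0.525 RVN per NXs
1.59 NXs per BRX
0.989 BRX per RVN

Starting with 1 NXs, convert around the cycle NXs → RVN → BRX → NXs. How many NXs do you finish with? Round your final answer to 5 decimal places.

1 NXs × 0.525 = 0.525 RVN
0.525 RVN × 0.989 = 0.519225 BRX
0.519225 BRX × 1.59 = 0.82556775 NXs

0.82557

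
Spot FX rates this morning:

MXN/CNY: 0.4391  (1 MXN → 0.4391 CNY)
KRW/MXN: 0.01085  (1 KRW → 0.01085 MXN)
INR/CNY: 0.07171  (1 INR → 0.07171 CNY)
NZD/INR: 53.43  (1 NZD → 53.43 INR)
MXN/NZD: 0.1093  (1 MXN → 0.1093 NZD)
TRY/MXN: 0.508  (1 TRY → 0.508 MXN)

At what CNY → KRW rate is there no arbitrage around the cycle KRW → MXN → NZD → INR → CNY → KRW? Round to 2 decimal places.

220.08

Known legs of the cycle: 0.01085 × 0.1093 × 53.43 × 0.07171 = 0.0045437538565965
For no arbitrage the full-cycle product must be 1, so the missing rate is 1 / 0.0045437538565965 ≈ 220.0823.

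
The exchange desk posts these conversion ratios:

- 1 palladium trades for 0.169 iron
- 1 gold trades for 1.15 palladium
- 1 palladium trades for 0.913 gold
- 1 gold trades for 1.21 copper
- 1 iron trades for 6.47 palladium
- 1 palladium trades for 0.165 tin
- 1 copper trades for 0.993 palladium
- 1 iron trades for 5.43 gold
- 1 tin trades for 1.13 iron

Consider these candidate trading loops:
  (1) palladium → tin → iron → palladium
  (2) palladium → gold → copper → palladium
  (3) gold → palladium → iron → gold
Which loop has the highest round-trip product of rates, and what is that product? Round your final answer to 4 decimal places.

(1) 0.165 × 1.13 × 6.47 = 1.20633
(2) 0.913 × 1.21 × 0.993 = 1.09700
(3) 1.15 × 0.169 × 5.43 = 1.05532
Highest is cycle (1) at 1.2063 (>1, arbitrage).

1.2063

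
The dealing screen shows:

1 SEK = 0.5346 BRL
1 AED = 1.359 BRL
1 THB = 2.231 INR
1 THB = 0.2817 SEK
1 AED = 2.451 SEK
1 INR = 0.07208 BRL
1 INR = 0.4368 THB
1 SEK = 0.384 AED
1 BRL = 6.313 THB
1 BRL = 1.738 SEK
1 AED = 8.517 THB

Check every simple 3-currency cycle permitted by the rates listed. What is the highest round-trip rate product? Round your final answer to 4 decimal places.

1.0152

BRL→THB→INR→BRL: 6.313 × 2.231 × 0.07208 = 1.01520
BRL→THB→SEK→BRL: 6.313 × 0.2817 × 0.5346 = 0.95072
AED→THB→SEK→AED: 8.517 × 0.2817 × 0.384 = 0.92131
BRL→SEK→AED→BRL: 1.738 × 0.384 × 1.359 = 0.90699
Maximum is BRL→THB→INR→BRL at 1.0152; arbitrage exists.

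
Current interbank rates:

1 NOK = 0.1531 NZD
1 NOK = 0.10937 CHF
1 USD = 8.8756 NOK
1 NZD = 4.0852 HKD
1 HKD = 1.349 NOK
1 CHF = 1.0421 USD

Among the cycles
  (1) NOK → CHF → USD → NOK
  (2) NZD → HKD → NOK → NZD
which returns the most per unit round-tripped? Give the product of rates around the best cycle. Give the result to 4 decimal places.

(1) 0.10937 × 1.0421 × 8.8756 = 1.01159
(2) 4.0852 × 1.349 × 0.1531 = 0.84372
Highest is cycle (1) at 1.0116 (>1, arbitrage).

1.0116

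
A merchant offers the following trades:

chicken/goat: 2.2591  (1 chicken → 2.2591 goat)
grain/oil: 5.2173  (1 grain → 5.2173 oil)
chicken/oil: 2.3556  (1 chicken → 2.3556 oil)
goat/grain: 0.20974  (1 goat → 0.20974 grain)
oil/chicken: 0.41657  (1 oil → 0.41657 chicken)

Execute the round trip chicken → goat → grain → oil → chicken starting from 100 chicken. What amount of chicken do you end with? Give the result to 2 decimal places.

102.98

100 chicken × 2.2591 = 225.91 goat
225.91 goat × 0.20974 = 47.3823634 grain
47.3823634 grain × 5.2173 = 247.20800456682 oil
247.20800456682 oil × 0.41657 = 102.9794384624002074 chicken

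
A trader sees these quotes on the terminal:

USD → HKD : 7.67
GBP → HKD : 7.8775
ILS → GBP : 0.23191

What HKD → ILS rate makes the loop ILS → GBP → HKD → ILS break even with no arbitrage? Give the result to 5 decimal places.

Known legs of the cycle: 0.23191 × 7.8775 = 1.826871025
For no arbitrage the full-cycle product must be 1, so the missing rate is 1 / 1.826871025 ≈ 0.5473840.

0.54738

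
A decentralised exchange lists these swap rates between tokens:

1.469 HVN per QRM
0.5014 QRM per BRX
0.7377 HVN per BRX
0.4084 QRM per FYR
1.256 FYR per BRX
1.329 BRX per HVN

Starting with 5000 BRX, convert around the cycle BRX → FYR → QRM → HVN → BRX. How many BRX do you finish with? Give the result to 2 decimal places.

5007.17

5000 BRX × 1.256 = 6280 FYR
6280 FYR × 0.4084 = 2564.752 QRM
2564.752 QRM × 1.469 = 3767.620688 HVN
3767.620688 HVN × 1.329 = 5007.167894352 BRX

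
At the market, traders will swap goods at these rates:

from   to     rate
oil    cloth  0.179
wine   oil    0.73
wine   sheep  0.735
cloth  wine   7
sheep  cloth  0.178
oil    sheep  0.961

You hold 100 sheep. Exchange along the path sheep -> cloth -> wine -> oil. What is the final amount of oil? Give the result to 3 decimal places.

90.958

100 sheep × 0.178 = 17.8 cloth
17.8 cloth × 7 = 124.6 wine
124.6 wine × 0.73 = 90.958 oil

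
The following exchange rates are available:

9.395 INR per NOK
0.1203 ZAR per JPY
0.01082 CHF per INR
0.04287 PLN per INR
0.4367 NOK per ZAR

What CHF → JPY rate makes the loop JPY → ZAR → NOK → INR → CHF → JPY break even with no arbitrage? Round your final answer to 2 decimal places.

Known legs of the cycle: 0.1203 × 0.4367 × 9.395 × 0.01082 = 0.005340388653039
For no arbitrage the full-cycle product must be 1, so the missing rate is 1 / 0.005340388653039 ≈ 187.2523.

187.25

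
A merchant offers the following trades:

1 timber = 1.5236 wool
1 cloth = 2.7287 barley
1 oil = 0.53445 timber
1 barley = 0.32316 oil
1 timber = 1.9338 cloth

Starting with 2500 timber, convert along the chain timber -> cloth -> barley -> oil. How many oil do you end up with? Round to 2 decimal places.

2500 timber × 1.9338 = 4834.5 cloth
4834.5 cloth × 2.7287 = 13191.90015 barley
13191.90015 barley × 0.32316 = 4263.094452474 oil

4263.09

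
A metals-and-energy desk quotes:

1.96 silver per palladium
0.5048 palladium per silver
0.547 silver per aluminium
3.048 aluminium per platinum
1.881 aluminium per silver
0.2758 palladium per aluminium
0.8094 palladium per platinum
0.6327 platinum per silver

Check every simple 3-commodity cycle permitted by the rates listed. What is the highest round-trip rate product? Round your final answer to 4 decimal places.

silver→platinum→aluminium→silver: 0.6327 × 3.048 × 0.547 = 1.05487
silver→aluminium→palladium→silver: 1.881 × 0.2758 × 1.96 = 1.01681
silver→platinum→palladium→silver: 0.6327 × 0.8094 × 1.96 = 1.00373
Maximum is silver→platinum→aluminium→silver at 1.0549; arbitrage exists.

1.0549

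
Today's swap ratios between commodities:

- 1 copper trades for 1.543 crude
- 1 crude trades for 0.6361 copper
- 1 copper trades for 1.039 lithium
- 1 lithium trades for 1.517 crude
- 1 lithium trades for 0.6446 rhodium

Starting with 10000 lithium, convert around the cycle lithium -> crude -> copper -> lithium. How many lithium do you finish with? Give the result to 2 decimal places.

10000 lithium × 1.517 = 15170 crude
15170 crude × 0.6361 = 9649.637 copper
9649.637 copper × 1.039 = 10025.972843 lithium

10025.97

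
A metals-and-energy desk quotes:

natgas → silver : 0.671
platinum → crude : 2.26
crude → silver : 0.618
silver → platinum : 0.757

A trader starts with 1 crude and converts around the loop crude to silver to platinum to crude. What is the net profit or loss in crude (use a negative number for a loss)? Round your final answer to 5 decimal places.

0.05729

1 crude × 0.618 = 0.618 silver
0.618 silver × 0.757 = 0.467826 platinum
0.467826 platinum × 2.26 = 1.05728676 crude
Net change: 1.05728676 − 1 = 0.05728676 crude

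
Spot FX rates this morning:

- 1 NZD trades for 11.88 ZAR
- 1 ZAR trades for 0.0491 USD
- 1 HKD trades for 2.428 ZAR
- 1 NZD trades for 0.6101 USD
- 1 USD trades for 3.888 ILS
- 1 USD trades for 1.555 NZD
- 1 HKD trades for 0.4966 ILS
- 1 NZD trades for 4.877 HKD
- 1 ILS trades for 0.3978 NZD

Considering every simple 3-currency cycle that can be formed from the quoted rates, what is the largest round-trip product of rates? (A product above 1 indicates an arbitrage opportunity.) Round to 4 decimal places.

0.9634

HKD→ILS→NZD→HKD: 0.4966 × 0.3978 × 4.877 = 0.96344
ILS→NZD→USD→ILS: 0.3978 × 0.6101 × 3.888 = 0.94361
ZAR→USD→NZD→ZAR: 0.0491 × 1.555 × 11.88 = 0.90704
Maximum is HKD→ILS→NZD→HKD at 0.9634; no arbitrage — every cycle loses value.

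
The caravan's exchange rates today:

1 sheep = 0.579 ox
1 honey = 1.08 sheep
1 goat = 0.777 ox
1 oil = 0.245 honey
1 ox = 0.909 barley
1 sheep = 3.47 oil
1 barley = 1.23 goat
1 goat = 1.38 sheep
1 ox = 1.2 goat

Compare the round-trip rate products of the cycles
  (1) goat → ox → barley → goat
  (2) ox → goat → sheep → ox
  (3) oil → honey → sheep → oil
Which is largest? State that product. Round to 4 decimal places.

0.9588

(1) 0.777 × 0.909 × 1.23 = 0.86874
(2) 1.2 × 1.38 × 0.579 = 0.95882
(3) 0.245 × 1.08 × 3.47 = 0.91816
Highest is cycle (2) at 0.9588 (≤1, no arbitrage).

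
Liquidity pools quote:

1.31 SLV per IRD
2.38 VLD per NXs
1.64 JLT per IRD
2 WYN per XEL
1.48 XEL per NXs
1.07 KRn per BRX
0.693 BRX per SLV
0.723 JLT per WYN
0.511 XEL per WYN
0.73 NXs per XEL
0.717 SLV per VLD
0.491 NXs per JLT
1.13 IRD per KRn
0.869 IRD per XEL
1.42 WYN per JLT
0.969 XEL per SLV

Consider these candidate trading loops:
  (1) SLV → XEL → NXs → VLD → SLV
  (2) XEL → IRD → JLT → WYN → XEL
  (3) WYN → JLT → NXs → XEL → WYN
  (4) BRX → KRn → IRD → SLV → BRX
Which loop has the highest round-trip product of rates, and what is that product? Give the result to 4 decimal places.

1.2071

(1) 0.969 × 0.73 × 2.38 × 0.717 = 1.20710
(2) 0.869 × 1.64 × 1.42 × 0.511 = 1.03412
(3) 0.723 × 0.491 × 1.48 × 2 = 1.05078
(4) 1.07 × 1.13 × 1.31 × 0.693 = 1.09766
Highest is cycle (1) at 1.2071 (>1, arbitrage).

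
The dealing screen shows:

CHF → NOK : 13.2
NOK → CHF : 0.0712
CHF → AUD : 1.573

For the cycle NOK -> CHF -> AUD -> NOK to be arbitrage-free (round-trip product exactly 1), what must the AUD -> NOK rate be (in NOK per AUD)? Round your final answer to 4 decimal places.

8.9288

Known legs of the cycle: 0.0712 × 1.573 = 0.1119976
For no arbitrage the full-cycle product must be 1, so the missing rate is 1 / 0.1119976 ≈ 8.928763.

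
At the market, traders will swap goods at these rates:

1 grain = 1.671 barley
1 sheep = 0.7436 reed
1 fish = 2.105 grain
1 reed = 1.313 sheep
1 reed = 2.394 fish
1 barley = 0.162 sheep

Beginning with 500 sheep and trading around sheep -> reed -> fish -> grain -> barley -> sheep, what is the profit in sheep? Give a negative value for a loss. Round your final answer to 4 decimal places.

7.1975

500 sheep × 0.7436 = 371.8 reed
371.8 reed × 2.394 = 890.0892 fish
890.0892 fish × 2.105 = 1873.637766 grain
1873.637766 grain × 1.671 = 3130.848706986 barley
3130.848706986 barley × 0.162 = 507.197490531732 sheep
Net change: 507.197490531732 − 500 = 7.197490531732 sheep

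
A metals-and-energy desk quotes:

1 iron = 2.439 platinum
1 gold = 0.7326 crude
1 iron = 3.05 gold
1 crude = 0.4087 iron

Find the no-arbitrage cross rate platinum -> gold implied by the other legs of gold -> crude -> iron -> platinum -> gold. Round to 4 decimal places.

1.3694

Known legs of the cycle: 0.7326 × 0.4087 × 2.439 = 0.73026981918
For no arbitrage the full-cycle product must be 1, so the missing rate is 1 / 0.73026981918 ≈ 1.369357.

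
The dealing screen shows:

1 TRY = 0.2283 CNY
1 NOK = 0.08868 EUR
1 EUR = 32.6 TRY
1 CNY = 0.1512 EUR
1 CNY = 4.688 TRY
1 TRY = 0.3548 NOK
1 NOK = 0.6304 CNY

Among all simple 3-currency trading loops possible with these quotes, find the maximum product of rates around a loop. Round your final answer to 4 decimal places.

1.1253

EUR→TRY→CNY→EUR: 32.6 × 0.2283 × 0.1512 = 1.12532
NOK→CNY→TRY→NOK: 0.6304 × 4.688 × 0.3548 = 1.04855
EUR→TRY→NOK→EUR: 32.6 × 0.3548 × 0.08868 = 1.02572
Maximum is EUR→TRY→CNY→EUR at 1.1253; arbitrage exists.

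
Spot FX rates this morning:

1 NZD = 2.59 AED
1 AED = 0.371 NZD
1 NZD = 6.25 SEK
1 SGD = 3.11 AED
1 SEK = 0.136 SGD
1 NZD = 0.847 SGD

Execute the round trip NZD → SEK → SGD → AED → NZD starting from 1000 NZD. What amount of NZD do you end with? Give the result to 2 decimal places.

1000 NZD × 6.25 = 6250 SEK
6250 SEK × 0.136 = 850 SGD
850 SGD × 3.11 = 2643.5 AED
2643.5 AED × 0.371 = 980.7385 NZD

980.74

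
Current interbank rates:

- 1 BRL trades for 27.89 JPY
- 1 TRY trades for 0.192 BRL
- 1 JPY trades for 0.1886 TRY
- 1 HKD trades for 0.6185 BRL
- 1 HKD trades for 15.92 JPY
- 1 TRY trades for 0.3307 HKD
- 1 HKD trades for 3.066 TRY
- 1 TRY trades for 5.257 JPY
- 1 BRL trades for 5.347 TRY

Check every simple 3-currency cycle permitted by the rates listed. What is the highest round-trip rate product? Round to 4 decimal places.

HKD→BRL→TRY→HKD: 0.6185 × 5.347 × 0.3307 = 1.09366
JPY→TRY→BRL→JPY: 0.1886 × 0.192 × 27.89 = 1.00993
HKD→JPY→TRY→HKD: 15.92 × 0.1886 × 0.3307 = 0.99293
Maximum is HKD→BRL→TRY→HKD at 1.0937; arbitrage exists.

1.0937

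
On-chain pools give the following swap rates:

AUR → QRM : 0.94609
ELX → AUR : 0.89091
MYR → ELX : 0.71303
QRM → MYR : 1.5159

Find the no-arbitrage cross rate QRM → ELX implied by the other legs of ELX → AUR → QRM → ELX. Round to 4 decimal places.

1.1864

Known legs of the cycle: 0.89091 × 0.94609 = 0.8428810419
For no arbitrage the full-cycle product must be 1, so the missing rate is 1 / 0.8428810419 ≈ 1.186407.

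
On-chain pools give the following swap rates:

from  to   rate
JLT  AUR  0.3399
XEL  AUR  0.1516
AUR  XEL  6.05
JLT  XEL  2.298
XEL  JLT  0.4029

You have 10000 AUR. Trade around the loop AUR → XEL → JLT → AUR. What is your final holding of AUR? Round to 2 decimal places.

8285.22

10000 AUR × 6.05 = 60500 XEL
60500 XEL × 0.4029 = 24375.45 JLT
24375.45 JLT × 0.3399 = 8285.215455 AUR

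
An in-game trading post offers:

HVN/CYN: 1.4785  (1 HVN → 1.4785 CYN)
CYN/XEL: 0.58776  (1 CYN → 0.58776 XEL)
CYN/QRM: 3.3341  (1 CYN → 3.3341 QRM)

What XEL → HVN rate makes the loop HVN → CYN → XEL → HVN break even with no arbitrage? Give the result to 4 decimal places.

Known legs of the cycle: 1.4785 × 0.58776 = 0.86900316
For no arbitrage the full-cycle product must be 1, so the missing rate is 1 / 0.86900316 ≈ 1.150744.

1.1507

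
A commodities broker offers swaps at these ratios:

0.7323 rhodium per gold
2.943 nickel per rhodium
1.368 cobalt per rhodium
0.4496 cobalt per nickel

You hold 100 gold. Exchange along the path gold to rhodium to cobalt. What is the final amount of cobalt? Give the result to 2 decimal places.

100 gold × 0.7323 = 73.23 rhodium
73.23 rhodium × 1.368 = 100.17864 cobalt

100.18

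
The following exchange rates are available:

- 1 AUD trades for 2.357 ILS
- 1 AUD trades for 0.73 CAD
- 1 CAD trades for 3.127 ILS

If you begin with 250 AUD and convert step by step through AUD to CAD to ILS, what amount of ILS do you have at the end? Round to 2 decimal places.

250 AUD × 0.73 = 182.5 CAD
182.5 CAD × 3.127 = 570.6775 ILS

570.68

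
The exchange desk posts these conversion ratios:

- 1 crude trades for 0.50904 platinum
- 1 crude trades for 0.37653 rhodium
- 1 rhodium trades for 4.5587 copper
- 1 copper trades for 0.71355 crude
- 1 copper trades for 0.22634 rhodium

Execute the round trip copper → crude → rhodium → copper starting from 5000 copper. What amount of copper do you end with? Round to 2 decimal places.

5000 copper × 0.71355 = 3567.75 crude
3567.75 crude × 0.37653 = 1343.3649075 rhodium
1343.3649075 rhodium × 4.5587 = 6123.99760382025 copper

6124.00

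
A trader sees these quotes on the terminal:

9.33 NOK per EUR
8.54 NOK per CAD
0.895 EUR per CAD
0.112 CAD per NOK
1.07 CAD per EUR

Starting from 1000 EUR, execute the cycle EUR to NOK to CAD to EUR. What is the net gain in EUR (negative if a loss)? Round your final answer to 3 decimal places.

-64.761

1000 EUR × 9.33 = 9330 NOK
9330 NOK × 0.112 = 1044.96 CAD
1044.96 CAD × 0.895 = 935.2392 EUR
Net change: 935.2392 − 1000 = -64.7608 EUR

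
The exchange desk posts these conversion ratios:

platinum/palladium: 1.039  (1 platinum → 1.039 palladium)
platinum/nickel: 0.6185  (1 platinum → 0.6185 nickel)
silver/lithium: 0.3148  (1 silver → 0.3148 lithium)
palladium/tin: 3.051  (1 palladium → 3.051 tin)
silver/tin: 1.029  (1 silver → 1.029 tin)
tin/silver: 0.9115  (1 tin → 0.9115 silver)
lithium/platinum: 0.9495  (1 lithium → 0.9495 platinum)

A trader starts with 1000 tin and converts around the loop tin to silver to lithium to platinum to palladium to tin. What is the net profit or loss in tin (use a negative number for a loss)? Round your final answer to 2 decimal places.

1000 tin × 0.9115 = 911.5 silver
911.5 silver × 0.3148 = 286.9402 lithium
286.9402 lithium × 0.9495 = 272.4497199 platinum
272.4497199 platinum × 1.039 = 283.0752589761 palladium
283.0752589761 palladium × 3.051 = 863.6626151360811 tin
Net change: 863.6626151360811 − 1000 = -136.3373848639189 tin

-136.34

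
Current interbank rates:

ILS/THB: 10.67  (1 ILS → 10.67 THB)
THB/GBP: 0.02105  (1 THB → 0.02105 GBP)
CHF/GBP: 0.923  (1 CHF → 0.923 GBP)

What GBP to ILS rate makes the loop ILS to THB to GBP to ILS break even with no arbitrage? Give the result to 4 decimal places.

4.4523

Known legs of the cycle: 10.67 × 0.02105 = 0.2246035
For no arbitrage the full-cycle product must be 1, so the missing rate is 1 / 0.2246035 ≈ 4.452290.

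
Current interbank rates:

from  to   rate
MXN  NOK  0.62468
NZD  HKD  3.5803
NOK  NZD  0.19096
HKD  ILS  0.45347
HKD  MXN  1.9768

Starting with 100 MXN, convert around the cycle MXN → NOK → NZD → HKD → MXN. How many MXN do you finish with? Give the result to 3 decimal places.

100 MXN × 0.62468 = 62.468 NOK
62.468 NOK × 0.19096 = 11.92888928 NZD
11.92888928 NZD × 3.5803 = 42.709002289184 HKD
42.709002289184 HKD × 1.9768 = 84.4271557252589312 MXN

84.427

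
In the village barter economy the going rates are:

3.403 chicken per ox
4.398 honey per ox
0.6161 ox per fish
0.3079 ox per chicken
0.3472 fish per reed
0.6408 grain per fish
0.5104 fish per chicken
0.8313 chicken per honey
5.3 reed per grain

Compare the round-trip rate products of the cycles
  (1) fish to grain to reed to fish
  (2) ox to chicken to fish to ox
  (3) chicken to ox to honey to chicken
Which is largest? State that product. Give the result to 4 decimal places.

(1) 0.6408 × 5.3 × 0.3472 = 1.17917
(2) 3.403 × 0.5104 × 0.6161 = 1.07010
(3) 0.3079 × 4.398 × 0.8313 = 1.12570
Highest is cycle (1) at 1.1792 (>1, arbitrage).

1.1792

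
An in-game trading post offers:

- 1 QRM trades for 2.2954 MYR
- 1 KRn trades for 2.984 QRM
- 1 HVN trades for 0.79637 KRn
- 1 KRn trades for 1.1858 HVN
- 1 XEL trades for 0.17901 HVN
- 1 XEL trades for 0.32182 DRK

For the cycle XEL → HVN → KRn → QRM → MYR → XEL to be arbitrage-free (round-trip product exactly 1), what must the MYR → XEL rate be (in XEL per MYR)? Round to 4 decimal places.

1.0241

Known legs of the cycle: 0.17901 × 0.79637 × 2.984 × 2.2954 = 0.97644858421183632
For no arbitrage the full-cycle product must be 1, so the missing rate is 1 / 0.97644858421183632 ≈ 1.024119.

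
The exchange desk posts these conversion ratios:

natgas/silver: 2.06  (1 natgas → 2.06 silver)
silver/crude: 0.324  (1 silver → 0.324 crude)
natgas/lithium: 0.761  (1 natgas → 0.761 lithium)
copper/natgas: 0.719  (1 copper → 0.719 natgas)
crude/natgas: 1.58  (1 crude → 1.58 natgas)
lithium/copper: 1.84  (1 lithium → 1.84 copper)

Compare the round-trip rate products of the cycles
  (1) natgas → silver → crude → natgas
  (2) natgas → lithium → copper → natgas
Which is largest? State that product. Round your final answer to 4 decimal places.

1.0546

(1) 2.06 × 0.324 × 1.58 = 1.05456
(2) 0.761 × 1.84 × 0.719 = 1.00677
Highest is cycle (1) at 1.0546 (>1, arbitrage).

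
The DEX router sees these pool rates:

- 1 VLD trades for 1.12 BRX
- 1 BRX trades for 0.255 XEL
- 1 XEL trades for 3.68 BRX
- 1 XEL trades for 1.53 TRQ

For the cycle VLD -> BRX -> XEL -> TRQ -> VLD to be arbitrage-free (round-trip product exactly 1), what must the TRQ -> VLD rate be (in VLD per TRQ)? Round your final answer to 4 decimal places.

Known legs of the cycle: 1.12 × 0.255 × 1.53 = 0.436968
For no arbitrage the full-cycle product must be 1, so the missing rate is 1 / 0.436968 ≈ 2.288497.

2.2885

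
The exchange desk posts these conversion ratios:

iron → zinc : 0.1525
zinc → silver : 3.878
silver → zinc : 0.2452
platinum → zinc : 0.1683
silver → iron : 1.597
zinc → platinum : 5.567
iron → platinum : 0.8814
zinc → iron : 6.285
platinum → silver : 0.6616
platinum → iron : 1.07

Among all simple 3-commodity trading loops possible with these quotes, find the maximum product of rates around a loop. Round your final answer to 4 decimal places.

0.9445

iron→zinc→silver→iron: 0.1525 × 3.878 × 1.597 = 0.94446
platinum→zinc→iron→platinum: 0.1683 × 6.285 × 0.8814 = 0.93231
platinum→silver→iron→platinum: 0.6616 × 1.597 × 0.8814 = 0.93127
platinum→iron→zinc→platinum: 1.07 × 0.1525 × 5.567 = 0.90840
platinum→silver→zinc→platinum: 0.6616 × 0.2452 × 5.567 = 0.90310
Maximum is iron→zinc→silver→iron at 0.9445; no arbitrage — every cycle loses value.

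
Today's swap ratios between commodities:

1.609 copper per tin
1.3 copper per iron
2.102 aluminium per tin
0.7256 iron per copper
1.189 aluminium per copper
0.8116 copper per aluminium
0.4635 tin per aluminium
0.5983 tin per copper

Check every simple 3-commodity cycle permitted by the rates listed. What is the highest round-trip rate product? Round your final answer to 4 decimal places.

copper→tin→aluminium→copper: 0.5983 × 2.102 × 0.8116 = 1.02069
copper→aluminium→tin→copper: 1.189 × 0.4635 × 1.609 = 0.88672
Maximum is copper→tin→aluminium→copper at 1.0207; arbitrage exists.

1.0207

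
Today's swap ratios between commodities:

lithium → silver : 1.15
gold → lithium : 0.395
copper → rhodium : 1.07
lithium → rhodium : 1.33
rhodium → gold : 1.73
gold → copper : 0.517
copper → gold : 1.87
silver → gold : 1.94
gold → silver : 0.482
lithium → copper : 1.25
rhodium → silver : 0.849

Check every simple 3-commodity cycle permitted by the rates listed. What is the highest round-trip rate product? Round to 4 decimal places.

0.9570

rhodium→gold→copper→rhodium: 1.73 × 0.517 × 1.07 = 0.95702
lithium→copper→gold→lithium: 1.25 × 1.87 × 0.395 = 0.92331
lithium→rhodium→gold→lithium: 1.33 × 1.73 × 0.395 = 0.90886
lithium→silver→gold→lithium: 1.15 × 1.94 × 0.395 = 0.88125
Maximum is rhodium→gold→copper→rhodium at 0.9570; no arbitrage — every cycle loses value.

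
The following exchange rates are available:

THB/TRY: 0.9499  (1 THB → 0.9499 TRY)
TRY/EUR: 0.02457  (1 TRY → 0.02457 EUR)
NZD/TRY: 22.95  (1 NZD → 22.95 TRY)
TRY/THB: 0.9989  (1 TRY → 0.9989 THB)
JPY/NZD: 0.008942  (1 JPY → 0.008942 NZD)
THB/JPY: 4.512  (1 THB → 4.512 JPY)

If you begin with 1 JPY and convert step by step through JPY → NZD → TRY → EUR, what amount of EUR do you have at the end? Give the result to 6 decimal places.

0.005042

1 JPY × 0.008942 = 0.008942 NZD
0.008942 NZD × 22.95 = 0.2052189 TRY
0.2052189 TRY × 0.02457 = 0.005042228373 EUR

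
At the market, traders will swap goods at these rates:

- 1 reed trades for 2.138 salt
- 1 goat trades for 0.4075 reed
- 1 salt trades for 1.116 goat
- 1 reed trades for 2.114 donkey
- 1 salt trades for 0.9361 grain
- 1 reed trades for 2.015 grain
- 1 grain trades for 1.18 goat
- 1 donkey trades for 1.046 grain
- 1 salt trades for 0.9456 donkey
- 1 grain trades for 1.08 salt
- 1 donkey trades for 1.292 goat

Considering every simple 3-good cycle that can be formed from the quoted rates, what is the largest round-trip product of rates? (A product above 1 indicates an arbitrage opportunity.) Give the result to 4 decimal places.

donkey→goat→reed→donkey: 1.292 × 0.4075 × 2.114 = 1.11300
salt→donkey→grain→salt: 0.9456 × 1.046 × 1.08 = 1.06823
salt→goat→reed→salt: 1.116 × 0.4075 × 2.138 = 0.97230
goat→reed→grain→goat: 0.4075 × 2.015 × 1.18 = 0.96891
Maximum is donkey→goat→reed→donkey at 1.1130; arbitrage exists.

1.1130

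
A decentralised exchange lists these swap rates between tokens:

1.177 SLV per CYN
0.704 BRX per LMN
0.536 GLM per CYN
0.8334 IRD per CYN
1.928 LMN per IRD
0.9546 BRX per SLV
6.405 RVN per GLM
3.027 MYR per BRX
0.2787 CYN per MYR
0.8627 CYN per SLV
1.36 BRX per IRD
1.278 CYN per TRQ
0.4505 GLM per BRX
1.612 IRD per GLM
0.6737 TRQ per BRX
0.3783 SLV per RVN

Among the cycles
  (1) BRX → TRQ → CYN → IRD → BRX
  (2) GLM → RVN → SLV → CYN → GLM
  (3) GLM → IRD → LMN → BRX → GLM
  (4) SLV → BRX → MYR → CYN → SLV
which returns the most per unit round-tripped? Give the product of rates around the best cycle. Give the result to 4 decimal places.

1.1204

(1) 0.6737 × 1.278 × 0.8334 × 1.36 = 0.97587
(2) 6.405 × 0.3783 × 0.8627 × 0.536 = 1.12042
(3) 1.612 × 1.928 × 0.704 × 0.4505 = 0.98569
(4) 0.9546 × 3.027 × 0.2787 × 1.177 = 0.94787
Highest is cycle (2) at 1.1204 (>1, arbitrage).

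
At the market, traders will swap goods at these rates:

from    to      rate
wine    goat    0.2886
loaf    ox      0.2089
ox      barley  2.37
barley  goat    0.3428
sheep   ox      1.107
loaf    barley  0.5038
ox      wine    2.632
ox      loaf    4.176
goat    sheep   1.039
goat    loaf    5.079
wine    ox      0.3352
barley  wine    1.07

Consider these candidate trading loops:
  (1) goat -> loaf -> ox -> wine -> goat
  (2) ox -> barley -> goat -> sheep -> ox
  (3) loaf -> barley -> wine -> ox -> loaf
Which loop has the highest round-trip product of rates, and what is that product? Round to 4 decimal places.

(1) 5.079 × 0.2089 × 2.632 × 0.2886 = 0.80593
(2) 2.37 × 0.3428 × 1.039 × 1.107 = 0.93444
(3) 0.5038 × 1.07 × 0.3352 × 4.176 = 0.75458
Highest is cycle (2) at 0.9344 (≤1, no arbitrage).

0.9344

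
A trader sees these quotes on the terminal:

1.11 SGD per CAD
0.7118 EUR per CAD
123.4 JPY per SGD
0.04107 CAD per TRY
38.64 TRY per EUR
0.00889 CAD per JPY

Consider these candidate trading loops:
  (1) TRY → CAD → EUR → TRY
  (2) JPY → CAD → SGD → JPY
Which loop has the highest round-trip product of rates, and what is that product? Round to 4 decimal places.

(1) 0.04107 × 0.7118 × 38.64 = 1.12959
(2) 0.00889 × 1.11 × 123.4 = 1.21770
Highest is cycle (2) at 1.2177 (>1, arbitrage).

1.2177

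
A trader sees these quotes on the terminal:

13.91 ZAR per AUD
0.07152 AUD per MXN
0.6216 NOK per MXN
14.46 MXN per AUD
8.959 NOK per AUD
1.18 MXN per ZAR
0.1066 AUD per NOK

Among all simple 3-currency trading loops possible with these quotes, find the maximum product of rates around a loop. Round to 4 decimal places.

1.1739

ZAR→MXN→AUD→ZAR: 1.18 × 0.07152 × 13.91 = 1.17391
NOK→AUD→MXN→NOK: 0.1066 × 14.46 × 0.6216 = 0.95816
Maximum is ZAR→MXN→AUD→ZAR at 1.1739; arbitrage exists.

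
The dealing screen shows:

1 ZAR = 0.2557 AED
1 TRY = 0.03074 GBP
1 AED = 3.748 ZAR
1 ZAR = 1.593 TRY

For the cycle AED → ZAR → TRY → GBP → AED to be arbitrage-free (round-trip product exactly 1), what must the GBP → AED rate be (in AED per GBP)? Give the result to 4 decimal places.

Known legs of the cycle: 3.748 × 1.593 × 0.03074 = 0.18353513736
For no arbitrage the full-cycle product must be 1, so the missing rate is 1 / 0.18353513736 ≈ 5.448548.

5.4485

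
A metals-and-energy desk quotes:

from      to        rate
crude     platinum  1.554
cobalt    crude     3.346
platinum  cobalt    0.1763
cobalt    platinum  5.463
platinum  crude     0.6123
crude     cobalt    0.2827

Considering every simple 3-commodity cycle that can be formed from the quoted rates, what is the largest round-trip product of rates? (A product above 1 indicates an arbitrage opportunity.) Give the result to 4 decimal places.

0.9456

cobalt→platinum→crude→cobalt: 5.463 × 0.6123 × 0.2827 = 0.94563
cobalt→crude→platinum→cobalt: 3.346 × 1.554 × 0.1763 = 0.91670
Maximum is cobalt→platinum→crude→cobalt at 0.9456; no arbitrage — every cycle loses value.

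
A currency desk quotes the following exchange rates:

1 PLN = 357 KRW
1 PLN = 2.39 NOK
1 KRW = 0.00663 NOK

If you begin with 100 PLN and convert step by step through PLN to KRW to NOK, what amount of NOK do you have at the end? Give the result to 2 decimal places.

236.69

100 PLN × 357 = 35700 KRW
35700 KRW × 0.00663 = 236.691 NOK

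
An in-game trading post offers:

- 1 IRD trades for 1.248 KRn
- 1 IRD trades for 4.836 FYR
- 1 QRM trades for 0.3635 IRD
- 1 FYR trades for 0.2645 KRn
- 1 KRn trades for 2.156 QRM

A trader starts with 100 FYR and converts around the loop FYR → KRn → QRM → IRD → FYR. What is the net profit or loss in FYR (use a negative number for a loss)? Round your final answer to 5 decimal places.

100 FYR × 0.2645 = 26.45 KRn
26.45 KRn × 2.156 = 57.0262 QRM
57.0262 QRM × 0.3635 = 20.7290237 IRD
20.7290237 IRD × 4.836 = 100.2455586132 FYR
Net change: 100.2455586132 − 100 = 0.2455586132 FYR

0.24556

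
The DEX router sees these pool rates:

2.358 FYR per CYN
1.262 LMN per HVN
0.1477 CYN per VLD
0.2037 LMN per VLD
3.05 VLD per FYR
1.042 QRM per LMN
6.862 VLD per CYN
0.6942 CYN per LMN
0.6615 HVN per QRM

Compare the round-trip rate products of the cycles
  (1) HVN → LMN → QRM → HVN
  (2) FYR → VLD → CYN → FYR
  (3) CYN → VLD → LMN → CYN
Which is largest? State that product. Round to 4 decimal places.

(1) 1.262 × 1.042 × 0.6615 = 0.86988
(2) 3.05 × 0.1477 × 2.358 = 1.06224
(3) 6.862 × 0.2037 × 0.6942 = 0.97035
Highest is cycle (2) at 1.0622 (>1, arbitrage).

1.0622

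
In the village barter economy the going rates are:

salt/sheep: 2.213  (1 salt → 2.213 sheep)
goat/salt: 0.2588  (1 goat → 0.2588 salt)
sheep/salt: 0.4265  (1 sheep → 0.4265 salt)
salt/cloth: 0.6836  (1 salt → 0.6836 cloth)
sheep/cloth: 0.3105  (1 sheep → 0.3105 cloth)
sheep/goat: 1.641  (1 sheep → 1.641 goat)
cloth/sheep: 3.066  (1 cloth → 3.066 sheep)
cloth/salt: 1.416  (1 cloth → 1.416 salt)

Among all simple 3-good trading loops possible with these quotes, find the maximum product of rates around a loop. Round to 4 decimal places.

0.9730

cloth→salt→sheep→cloth: 1.416 × 2.213 × 0.3105 = 0.97299
sheep→goat→salt→sheep: 1.641 × 0.2588 × 2.213 = 0.93984
cloth→sheep→salt→cloth: 3.066 × 0.4265 × 0.6836 = 0.89391
Maximum is cloth→salt→sheep→cloth at 0.9730; no arbitrage — every cycle loses value.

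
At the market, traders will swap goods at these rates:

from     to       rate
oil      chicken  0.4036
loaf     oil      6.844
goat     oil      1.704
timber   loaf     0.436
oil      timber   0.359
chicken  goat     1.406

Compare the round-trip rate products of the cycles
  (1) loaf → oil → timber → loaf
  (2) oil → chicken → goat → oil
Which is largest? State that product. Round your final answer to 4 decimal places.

(1) 6.844 × 0.359 × 0.436 = 1.07125
(2) 0.4036 × 1.406 × 1.704 = 0.96695
Highest is cycle (1) at 1.0713 (>1, arbitrage).

1.0713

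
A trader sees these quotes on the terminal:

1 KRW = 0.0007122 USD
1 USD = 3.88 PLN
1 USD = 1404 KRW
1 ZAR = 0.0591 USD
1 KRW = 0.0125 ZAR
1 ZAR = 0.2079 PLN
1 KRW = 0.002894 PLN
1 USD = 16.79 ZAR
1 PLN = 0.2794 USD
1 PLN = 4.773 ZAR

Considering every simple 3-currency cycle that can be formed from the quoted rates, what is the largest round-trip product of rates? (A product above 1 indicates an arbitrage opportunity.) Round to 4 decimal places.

1.1353

KRW→PLN→USD→KRW: 0.002894 × 0.2794 × 1404 = 1.13525
ZAR→USD→PLN→ZAR: 0.0591 × 3.88 × 4.773 = 1.09449
ZAR→USD→KRW→ZAR: 0.0591 × 1404 × 0.0125 = 1.03721
ZAR→PLN→USD→ZAR: 0.2079 × 0.2794 × 16.79 = 0.97529
Maximum is KRW→PLN→USD→KRW at 1.1353; arbitrage exists.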